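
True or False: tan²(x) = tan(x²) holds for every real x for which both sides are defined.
Claim: tan²(x) = tan(x²).
Test a specific point where both sides are defined: x = -π/3.
LHS = tan²(x) ≈ 3.0000
RHS = tan(x²) ≈ 1.9485
Since 3.0000 ≠ 1.9485, the equation fails at this point, so it cannot hold for every real x for which both sides are defined.
tan²(x) means (tan x)², squaring the output; tan(x²) squares the input. These are different functions.

Conclusion: False.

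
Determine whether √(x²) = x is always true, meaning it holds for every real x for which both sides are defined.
Claim: √(x²) = x.
Test a specific point where both sides are defined: x = -1.
LHS = √(x²) ≈ 1.0000
RHS = x ≈ -1.0000
Since 1.0000 ≠ -1.0000, the equation fails at this point, so it cannot hold for every real x for which both sides are defined.
√(x²) = |x|, which differs from x whenever x < 0 (both sides are defined for every real x).

Conclusion: No, this is NOT an identity.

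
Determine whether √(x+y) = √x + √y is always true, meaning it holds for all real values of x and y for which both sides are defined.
No, this is NOT an identity.

Claim: √(x+y) = √x + √y.
Test a specific point where both sides are defined: x = 5, y = 5.
LHS = √(x+y) ≈ 3.1623
RHS = √x + √y ≈ 4.4721
Since 3.1623 ≠ 4.4721, the equation fails at this point, so it cannot hold for all real values of x and y for which both sides are defined.
Squaring the right side gives x + 2√(xy) + y, not x + y.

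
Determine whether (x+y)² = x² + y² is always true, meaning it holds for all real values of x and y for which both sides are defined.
No, this is NOT an identity.

Claim: (x+y)² = x² + y².
Test a specific point where both sides are defined: x = 4, y = -2.
LHS = (x+y)² ≈ 4.0000
RHS = x² + y² ≈ 20.0000
Since 4.0000 ≠ 20.0000, the equation fails at this point, so it cannot hold for all real values of x and y for which both sides are defined.
The correct expansion is (x+y)² = x² + 2xy + y²; the cross term 2xy is missing.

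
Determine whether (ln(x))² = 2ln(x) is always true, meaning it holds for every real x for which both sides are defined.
No, this is NOT an identity.

Claim: (ln(x))² = 2ln(x).
Test a specific point where both sides are defined: x = 2.
LHS = (ln(x))² ≈ 0.4805
RHS = 2ln(x) ≈ 1.3863
Since 0.4805 ≠ 1.3863, the equation fails at this point, so it cannot hold for every real x for which both sides are defined.
2ln(x) equals ln(x²), which is not the same as (ln x)².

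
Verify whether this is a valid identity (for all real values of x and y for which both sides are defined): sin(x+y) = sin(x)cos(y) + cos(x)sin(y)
Yes, this is an identity.

Claim: sin(x+y) = sin(x)cos(y) + cos(x)sin(y).
Reasoning: By Euler's formula e^(i(x+y)) = e^(ix)·e^(iy) = (cos x + i·sin x)(cos y + i·sin y). The imaginary part of the left side is sin(x+y); the imaginary part of the product is sin(x)cos(y) + cos(x)sin(y).
So the two sides agree for all real values of x and y for which both sides are defined.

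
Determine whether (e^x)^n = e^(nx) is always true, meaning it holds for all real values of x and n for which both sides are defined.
Yes, this is an identity.

Claim: (e^x)^n = e^(nx).
Reasoning: e^x is a positive real number, and for a positive base B and real exponent n, B^n = e^(n·ln B). With B = e^x, ln B = x, so (e^x)^n = e^(n·x).
So the two sides agree for all real values of x and n for which both sides are defined.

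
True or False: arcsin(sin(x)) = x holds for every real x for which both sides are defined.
Claim: arcsin(sin(x)) = x.
Test a specific point where both sides are defined: x = π.
LHS = arcsin(sin(x)) ≈ 0.0000
RHS = x ≈ 3.1416
Since 0.0000 ≠ 3.1416, the equation fails at this point, so it cannot hold for every real x for which both sides are defined.
arcsin only returns values in [-π/2, π/2], so arcsin(sin(x)) = x holds only for x in that interval, not for all real x.

Conclusion: False.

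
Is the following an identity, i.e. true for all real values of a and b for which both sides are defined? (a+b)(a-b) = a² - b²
Yes, this is an identity.

Claim: (a+b)(a-b) = a² - b².
Reasoning: Expand: (a+b)(a-b) = a² - ab + ba - b² = a² - b² (the cross terms cancel).
So the two sides agree for all real values of a and b for which both sides are defined.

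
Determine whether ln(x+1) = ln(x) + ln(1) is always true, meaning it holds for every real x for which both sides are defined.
Claim: ln(x+1) = ln(x) + ln(1).
Test a specific point where both sides are defined: x = 5.
LHS = ln(x+1) ≈ 1.7918
RHS = ln(x) + ln(1) ≈ 1.6094
Since 1.7918 ≠ 1.6094, the equation fails at this point, so it cannot hold for every real x for which both sides are defined.
ln(1) = 0, so the right side is just ln(x), which differs from ln(x+1).

Conclusion: No, this is NOT an identity.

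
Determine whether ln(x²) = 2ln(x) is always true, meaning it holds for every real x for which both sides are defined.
Claim: ln(x²) = 2ln(x).
Reasoning: The right side requires x > 0. For x > 0, x² = (e^(ln x))² = e^(2ln x), so ln(x²) = 2ln(x). (For x < 0 the right side is undefined, so those values are outside the claim.)
So the two sides agree for every real x for which both sides are defined.

Conclusion: Yes, this is an identity.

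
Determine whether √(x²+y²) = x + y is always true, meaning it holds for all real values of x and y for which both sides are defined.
No, this is NOT an identity.

Claim: √(x²+y²) = x + y.
Test a specific point where both sides are defined: x = 2, y = 4.
LHS = √(x²+y²) ≈ 4.4721
RHS = x + y ≈ 6.0000
Since 4.4721 ≠ 6.0000, the equation fails at this point, so it cannot hold for all real values of x and y for which both sides are defined.
(x+y)² = x² + 2xy + y², not x² + y², so the square root does not split this way.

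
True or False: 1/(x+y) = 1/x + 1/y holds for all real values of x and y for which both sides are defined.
Claim: 1/(x+y) = 1/x + 1/y.
Test a specific point where both sides are defined: x = 5, y = 5.
LHS = 1/(x+y) ≈ 0.1000
RHS = 1/x + 1/y ≈ 0.4000
Since 0.1000 ≠ 0.4000, the equation fails at this point, so it cannot hold for all real values of x and y for which both sides are defined.
1/x + 1/y = (x+y)/(xy), which is not 1/(x+y).

Conclusion: False.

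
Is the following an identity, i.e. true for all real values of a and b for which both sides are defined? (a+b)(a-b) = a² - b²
Claim: (a+b)(a-b) = a² - b².
Reasoning: Expand: (a+b)(a-b) = a² - ab + ba - b² = a² - b² (the cross terms cancel).
So the two sides agree for all real values of a and b for which both sides are defined.

Conclusion: Yes, this is an identity.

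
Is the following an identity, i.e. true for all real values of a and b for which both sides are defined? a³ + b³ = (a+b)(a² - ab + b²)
Yes, this is an identity.

Claim: a³ + b³ = (a+b)(a² - ab + b²).
Reasoning: Expand the right side: (a+b)(a² - ab + b²) = a³ - a²b + ab² + a²b - ab² + b³ = a³ + b³ (the middle terms cancel in pairs).
So the two sides agree for all real values of a and b for which both sides are defined.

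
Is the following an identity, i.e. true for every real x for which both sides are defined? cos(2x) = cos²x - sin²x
Claim: cos(2x) = cos²x - sin²x.
Reasoning: Put y = x in the addition formula cos(x+y) = cos(x)cos(y) - sin(x)sin(y): cos(2x) = cos²x - sin²x.
So the two sides agree for every real x for which both sides are defined.

Conclusion: Yes, this is an identity.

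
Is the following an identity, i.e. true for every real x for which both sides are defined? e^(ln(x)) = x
Claim: e^(ln(x)) = x.
Reasoning: For x > 0, ln(x) is by definition the exponent p such that e^p = x. Raising e to that exponent therefore returns x: e^(ln x) = x.
So the two sides agree for every real x for which both sides are defined.

Conclusion: Yes, this is an identity.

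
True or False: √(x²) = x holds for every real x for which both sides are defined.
False.

Claim: √(x²) = x.
Test a specific point where both sides are defined: x = -2.
LHS = √(x²) ≈ 2.0000
RHS = x ≈ -2.0000
Since 2.0000 ≠ -2.0000, the equation fails at this point, so it cannot hold for every real x for which both sides are defined.
√(x²) = |x|, which differs from x whenever x < 0 (both sides are defined for every real x).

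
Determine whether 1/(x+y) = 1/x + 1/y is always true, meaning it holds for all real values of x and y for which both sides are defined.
No, this is NOT an identity.

Claim: 1/(x+y) = 1/x + 1/y.
Test a specific point where both sides are defined: x = 3/2, y = 3/2.
LHS = 1/(x+y) ≈ 0.3333
RHS = 1/x + 1/y ≈ 1.3333
Since 0.3333 ≠ 1.3333, the equation fails at this point, so it cannot hold for all real values of x and y for which both sides are defined.
1/x + 1/y = (x+y)/(xy), which is not 1/(x+y).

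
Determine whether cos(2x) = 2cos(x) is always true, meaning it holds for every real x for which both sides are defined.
No, this is NOT an identity.

Claim: cos(2x) = 2cos(x).
Test a specific point where both sides are defined: x = -π/4.
LHS = cos(2x) ≈ 0.0000
RHS = 2cos(x) ≈ 1.4142
Since 0.0000 ≠ 1.4142, the equation fails at this point, so it cannot hold for every real x for which both sides are defined.
The correct double-angle formula is cos(2x) = cos²x - sin²x.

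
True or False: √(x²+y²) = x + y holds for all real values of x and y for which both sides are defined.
Claim: √(x²+y²) = x + y.
Test a specific point where both sides are defined: x = 5, y = 3/2.
LHS = √(x²+y²) ≈ 5.2202
RHS = x + y ≈ 6.5000
Since 5.2202 ≠ 6.5000, the equation fails at this point, so it cannot hold for all real values of x and y for which both sides are defined.
(x+y)² = x² + 2xy + y², not x² + y², so the square root does not split this way.

Conclusion: False.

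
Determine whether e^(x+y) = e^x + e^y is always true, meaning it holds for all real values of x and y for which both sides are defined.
Claim: e^(x+y) = e^x + e^y.
Test a specific point where both sides are defined: x = -1, y = 5.
LHS = e^(x+y) ≈ 54.5982
RHS = e^x + e^y ≈ 148.7810
Since 54.5982 ≠ 148.7810, the equation fails at this point, so it cannot hold for all real values of x and y for which both sides are defined.
The correct rule is e^(x+y) = e^x · e^y (a product, not a sum).

Conclusion: No, this is NOT an identity.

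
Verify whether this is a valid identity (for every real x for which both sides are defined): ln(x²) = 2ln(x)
Yes, this is an identity.

Claim: ln(x²) = 2ln(x).
Reasoning: The right side requires x > 0. For x > 0, x² = (e^(ln x))² = e^(2ln x), so ln(x²) = 2ln(x). (For x < 0 the right side is undefined, so those values are outside the claim.)
So the two sides agree for every real x for which both sides are defined.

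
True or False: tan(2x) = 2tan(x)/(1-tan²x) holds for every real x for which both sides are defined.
True.

Claim: tan(2x) = 2tan(x)/(1-tan²x).
Reasoning: tan(2x) = sin(2x)/cos(2x) = 2sin(x)cos(x) / (cos²x - sin²x). Divide numerator and denominator by cos²x: 2tan(x) / (1 - tan²x).
So the two sides agree for every real x for which both sides are defined.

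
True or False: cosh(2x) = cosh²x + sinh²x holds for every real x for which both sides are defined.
True.

Claim: cosh(2x) = cosh²x + sinh²x.
Reasoning: cosh²x = (e^(2x) + 2 + e^(-2x))/4 and sinh²x = (e^(2x) - 2 + e^(-2x))/4. Adding gives (2e^(2x) + 2e^(-2x))/4 = (e^(2x) + e^(-2x))/2 = cosh(2x).
So the two sides agree for every real x for which both sides are defined.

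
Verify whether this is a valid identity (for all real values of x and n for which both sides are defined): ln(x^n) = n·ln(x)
Yes, this is an identity.

Claim: ln(x^n) = n·ln(x).
Reasoning: The right side requires x > 0. For x > 0, x^n = (e^(ln x))^n = e^(n·ln x), so taking ln of both sides gives ln(x^n) = n·ln(x).
So the two sides agree for all real values of x and n for which both sides are defined.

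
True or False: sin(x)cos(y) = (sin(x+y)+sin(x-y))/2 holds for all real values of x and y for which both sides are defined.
True.

Claim: sin(x)cos(y) = (sin(x+y)+sin(x-y))/2.
Reasoning: sin(x+y) = sin(x)cos(y) + cos(x)sin(y) and sin(x-y) = sin(x)cos(y) - cos(x)sin(y). Adding, sin(x+y) + sin(x-y) = 2sin(x)cos(y); divide by 2.
So the two sides agree for all real values of x and y for which both sides are defined.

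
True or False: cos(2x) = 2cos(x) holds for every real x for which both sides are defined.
Claim: cos(2x) = 2cos(x).
Test a specific point where both sides are defined: x = 3π/4.
LHS = cos(2x) ≈ 0.0000
RHS = 2cos(x) ≈ -1.4142
Since 0.0000 ≠ -1.4142, the equation fails at this point, so it cannot hold for every real x for which both sides are defined.
The correct double-angle formula is cos(2x) = cos²x - sin²x.

Conclusion: False.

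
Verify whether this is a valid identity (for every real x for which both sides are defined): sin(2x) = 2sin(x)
No, this is NOT an identity.

Claim: sin(2x) = 2sin(x).
Test a specific point where both sides are defined: x = π/4.
LHS = sin(2x) ≈ 1.0000
RHS = 2sin(x) ≈ 1.4142
Since 1.0000 ≠ 1.4142, the equation fails at this point, so it cannot hold for every real x for which both sides are defined.
The correct double-angle formula is sin(2x) = 2sin(x)cos(x).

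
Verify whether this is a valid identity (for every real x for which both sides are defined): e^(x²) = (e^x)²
No, this is NOT an identity.

Claim: e^(x²) = (e^x)².
Test a specific point where both sides are defined: x = -2.
LHS = e^(x²) ≈ 54.5982
RHS = (e^x)² ≈ 0.0183
Since 54.5982 ≠ 0.0183, the equation fails at this point, so it cannot hold for every real x for which both sides are defined.
(e^x)² = e^(2x), and 2x ≠ x² in general.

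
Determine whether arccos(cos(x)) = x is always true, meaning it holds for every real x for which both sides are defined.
No, this is NOT an identity.

Claim: arccos(cos(x)) = x.
Test a specific point where both sides are defined: x = -π/3.
LHS = arccos(cos(x)) ≈ 1.0472
RHS = x ≈ -1.0472
Since 1.0472 ≠ -1.0472, the equation fails at this point, so it cannot hold for every real x for which both sides are defined.
arccos only returns values in [0, π], so arccos(cos(x)) = x holds only for x in that interval, not for all real x.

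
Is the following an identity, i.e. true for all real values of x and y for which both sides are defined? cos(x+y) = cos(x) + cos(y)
No, this is NOT an identity.

Claim: cos(x+y) = cos(x) + cos(y).
Test a specific point where both sides are defined: x = -π/4, y = -π/6.
LHS = cos(x+y) ≈ 0.2588
RHS = cos(x) + cos(y) ≈ 1.5731
Since 0.2588 ≠ 1.5731, the equation fails at this point, so it cannot hold for all real values of x and y for which both sides are defined.
The correct expansion is cos(x+y) = cos(x)cos(y) - sin(x)sin(y); cosine is not additive.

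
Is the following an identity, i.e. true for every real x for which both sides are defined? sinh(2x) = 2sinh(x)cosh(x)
Claim: sinh(2x) = 2sinh(x)cosh(x).
Reasoning: 2sinh(x)cosh(x) = 2 · (e^x - e^-x)/2 · (e^x + e^-x)/2 = (e^(2x) - e^(-2x))/2 = sinh(2x).
So the two sides agree for every real x for which both sides are defined.

Conclusion: Yes, this is an identity.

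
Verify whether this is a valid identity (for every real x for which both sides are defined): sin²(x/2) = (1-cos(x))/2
Claim: sin²(x/2) = (1-cos(x))/2.
Reasoning: Use cos(2θ) = 1 - 2sin²θ with θ = x/2: cos(x) = 1 - 2sin²(x/2). Solving for sin²(x/2) gives (1 - cos(x))/2.
So the two sides agree for every real x for which both sides are defined.

Conclusion: Yes, this is an identity.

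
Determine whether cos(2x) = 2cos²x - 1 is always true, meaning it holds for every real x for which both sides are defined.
Yes, this is an identity.

Claim: cos(2x) = 2cos²x - 1.
Reasoning: cos(2x) = cos²x - sin²x. Replace sin²x by 1 - cos²x: cos²x - (1 - cos²x) = 2cos²x - 1.
So the two sides agree for every real x for which both sides are defined.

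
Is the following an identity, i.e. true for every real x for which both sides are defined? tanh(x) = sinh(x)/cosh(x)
Yes, this is an identity.

Claim: tanh(x) = sinh(x)/cosh(x).
Reasoning: tanh(x) is defined as sinh(x)/cosh(x) = (e^x - e^-x)/(e^x + e^-x); cosh(x) ≥ 1 is never zero, so this holds for every real x.
So the two sides agree for every real x for which both sides are defined.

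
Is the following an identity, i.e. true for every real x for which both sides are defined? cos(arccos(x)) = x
Claim: cos(arccos(x)) = x.
Reasoning: For -1 ≤ x ≤ 1 (where arccos is defined), arccos(x) is by definition an angle whose cosine equals x. Taking the cosine of that angle returns x. (Note the other order, arccos(cos x) = x, is NOT an identity.)
So the two sides agree for every real x for which both sides are defined.

Conclusion: Yes, this is an identity.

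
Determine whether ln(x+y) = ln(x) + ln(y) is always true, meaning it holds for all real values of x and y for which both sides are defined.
Claim: ln(x+y) = ln(x) + ln(y).
Test a specific point where both sides are defined: x = 1/2, y = 3/2.
LHS = ln(x+y) ≈ 0.6931
RHS = ln(x) + ln(y) ≈ -0.2877
Since 0.6931 ≠ -0.2877, the equation fails at this point, so it cannot hold for all real values of x and y for which both sides are defined.
ln(x) + ln(y) = ln(xy), not ln(x+y).

Conclusion: No, this is NOT an identity.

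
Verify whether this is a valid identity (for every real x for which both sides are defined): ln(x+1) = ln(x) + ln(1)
Claim: ln(x+1) = ln(x) + ln(1).
Test a specific point where both sides are defined: x = 1/2.
LHS = ln(x+1) ≈ 0.4055
RHS = ln(x) + ln(1) ≈ -0.6931
Since 0.4055 ≠ -0.6931, the equation fails at this point, so it cannot hold for every real x for which both sides are defined.
ln(1) = 0, so the right side is just ln(x), which differs from ln(x+1).

Conclusion: No, this is NOT an identity.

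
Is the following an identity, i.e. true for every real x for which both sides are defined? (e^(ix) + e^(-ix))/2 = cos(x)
Yes, this is an identity.

Claim: (e^(ix) + e^(-ix))/2 = cos(x).
Reasoning: By Euler's formula e^(ix) = cos(x) + i·sin(x) and e^(-ix) = cos(x) - i·sin(x). Adding cancels the sine terms: e^(ix) + e^(-ix) = 2cos(x); divide by 2.
So the two sides agree for every real x for which both sides are defined.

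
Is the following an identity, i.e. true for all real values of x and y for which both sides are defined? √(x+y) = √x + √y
Claim: √(x+y) = √x + √y.
Test a specific point where both sides are defined: x = 2, y = 2.
LHS = √(x+y) ≈ 2.0000
RHS = √x + √y ≈ 2.8284
Since 2.0000 ≠ 2.8284, the equation fails at this point, so it cannot hold for all real values of x and y for which both sides are defined.
Squaring the right side gives x + 2√(xy) + y, not x + y.

Conclusion: No, this is NOT an identity.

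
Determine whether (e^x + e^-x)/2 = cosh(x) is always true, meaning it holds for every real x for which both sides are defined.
Claim: (e^x + e^-x)/2 = cosh(x).
Reasoning: This is exactly the definition of the hyperbolic cosine: cosh(x) := (e^x + e^-x)/2.
So the two sides agree for every real x for which both sides are defined.

Conclusion: Yes, this is an identity.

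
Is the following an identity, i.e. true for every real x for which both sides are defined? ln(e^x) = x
Yes, this is an identity.

Claim: ln(e^x) = x.
Reasoning: ln is the inverse of the exponential: ln(e^x) asks for the exponent p with e^p = e^x, and since e^p is one-to-one that exponent is p = x.
So the two sides agree for every real x for which both sides are defined.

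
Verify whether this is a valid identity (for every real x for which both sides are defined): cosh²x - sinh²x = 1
Yes, this is an identity.

Claim: cosh²x - sinh²x = 1.
Reasoning: With cosh(x) = (e^x + e^-x)/2 and sinh(x) = (e^x - e^-x)/2: cosh²x = (e^(2x) + 2 + e^(-2x))/4 and sinh²x = (e^(2x) - 2 + e^(-2x))/4. Subtracting leaves 4/4 = 1.
So the two sides agree for every real x for which both sides are defined.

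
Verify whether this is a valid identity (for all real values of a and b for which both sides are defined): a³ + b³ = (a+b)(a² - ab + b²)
Yes, this is an identity.

Claim: a³ + b³ = (a+b)(a² - ab + b²).
Reasoning: Expand the right side: (a+b)(a² - ab + b²) = a³ - a²b + ab² + a²b - ab² + b³ = a³ + b³ (the middle terms cancel in pairs).
So the two sides agree for all real values of a and b for which both sides are defined.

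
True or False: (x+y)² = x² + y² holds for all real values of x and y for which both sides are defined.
Claim: (x+y)² = x² + y².
Test a specific point where both sides are defined: x = -2, y = -2.
LHS = (x+y)² ≈ 16.0000
RHS = x² + y² ≈ 8.0000
Since 16.0000 ≠ 8.0000, the equation fails at this point, so it cannot hold for all real values of x and y for which both sides are defined.
The correct expansion is (x+y)² = x² + 2xy + y²; the cross term 2xy is missing.

Conclusion: False.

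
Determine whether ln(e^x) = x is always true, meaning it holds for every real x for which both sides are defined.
Claim: ln(e^x) = x.
Reasoning: ln is the inverse of the exponential: ln(e^x) asks for the exponent p with e^p = e^x, and since e^p is one-to-one that exponent is p = x.
So the two sides agree for every real x for which both sides are defined.

Conclusion: Yes, this is an identity.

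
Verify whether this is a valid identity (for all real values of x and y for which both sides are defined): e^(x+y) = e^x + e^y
Claim: e^(x+y) = e^x + e^y.
Test a specific point where both sides are defined: x = -1, y = 2.
LHS = e^(x+y) ≈ 2.7183
RHS = e^x + e^y ≈ 7.7569
Since 2.7183 ≠ 7.7569, the equation fails at this point, so it cannot hold for all real values of x and y for which both sides are defined.
The correct rule is e^(x+y) = e^x · e^y (a product, not a sum).

Conclusion: No, this is NOT an identity.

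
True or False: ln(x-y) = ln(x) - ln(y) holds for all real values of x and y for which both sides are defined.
False.

Claim: ln(x-y) = ln(x) - ln(y).
Test a specific point where both sides are defined: x = 5, y = 3/2.
LHS = ln(x-y) ≈ 1.2528
RHS = ln(x) - ln(y) ≈ 1.2040
Since 1.2528 ≠ 1.2040, the equation fails at this point, so it cannot hold for all real values of x and y for which both sides are defined.
ln(x) - ln(y) = ln(x/y), not ln(x-y).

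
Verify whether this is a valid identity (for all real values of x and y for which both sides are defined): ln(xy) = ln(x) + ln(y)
Claim: ln(xy) = ln(x) + ln(y).
Reasoning: Both sides are simultaneously defined only when x, y > 0. Write x = e^p, y = e^q (p = ln x, q = ln y). Then xy = e^p · e^q = e^(p+q), so ln(xy) = p + q = ln(x) + ln(y).
So the two sides agree for all real values of x and y for which both sides are defined.

Conclusion: Yes, this is an identity.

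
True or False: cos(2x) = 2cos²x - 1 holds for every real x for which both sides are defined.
True.

Claim: cos(2x) = 2cos²x - 1.
Reasoning: cos(2x) = cos²x - sin²x. Replace sin²x by 1 - cos²x: cos²x - (1 - cos²x) = 2cos²x - 1.
So the two sides agree for every real x for which both sides are defined.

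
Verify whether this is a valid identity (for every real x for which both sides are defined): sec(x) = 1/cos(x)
Claim: sec(x) = 1/cos(x).
Reasoning: sec(x) is by definition the reciprocal of cos(x), wherever cos(x) ≠ 0.
So the two sides agree for every real x for which both sides are defined.

Conclusion: Yes, this is an identity.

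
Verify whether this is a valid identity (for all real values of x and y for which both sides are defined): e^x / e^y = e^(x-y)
Claim: e^x / e^y = e^(x-y).
Reasoning: 1/e^y = e^(-y), so e^x / e^y = e^x · e^(-y) = e^(x + (-y)) = e^(x-y) by the product rule for exponents.
So the two sides agree for all real values of x and y for which both sides are defined.

Conclusion: Yes, this is an identity.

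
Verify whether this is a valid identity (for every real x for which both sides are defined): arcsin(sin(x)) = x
Claim: arcsin(sin(x)) = x.
Test a specific point where both sides are defined: x = π.
LHS = arcsin(sin(x)) ≈ 0.0000
RHS = x ≈ 3.1416
Since 0.0000 ≠ 3.1416, the equation fails at this point, so it cannot hold for every real x for which both sides are defined.
arcsin only returns values in [-π/2, π/2], so arcsin(sin(x)) = x holds only for x in that interval, not for all real x.

Conclusion: No, this is NOT an identity.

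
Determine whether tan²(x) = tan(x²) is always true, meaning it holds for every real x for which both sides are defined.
No, this is NOT an identity.

Claim: tan²(x) = tan(x²).
Test a specific point where both sides are defined: x = -π/4.
LHS = tan²(x) ≈ 1.0000
RHS = tan(x²) ≈ 0.7092
Since 1.0000 ≠ 0.7092, the equation fails at this point, so it cannot hold for every real x for which both sides are defined.
tan²(x) means (tan x)², squaring the output; tan(x²) squares the input. These are different functions.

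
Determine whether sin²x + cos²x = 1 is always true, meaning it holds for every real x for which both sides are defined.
Yes, this is an identity.

Claim: sin²x + cos²x = 1.
Reasoning: The point (cos x, sin x) lies on the unit circle X² + Y² = 1, so cos²x + sin²x = 1 for every real x.
So the two sides agree for every real x for which both sides are defined.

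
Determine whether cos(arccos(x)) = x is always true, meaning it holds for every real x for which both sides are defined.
Claim: cos(arccos(x)) = x.
Reasoning: For -1 ≤ x ≤ 1 (where arccos is defined), arccos(x) is by definition an angle whose cosine equals x. Taking the cosine of that angle returns x. (Note the other order, arccos(cos x) = x, is NOT an identity.)
So the two sides agree for every real x for which both sides are defined.

Conclusion: Yes, this is an identity.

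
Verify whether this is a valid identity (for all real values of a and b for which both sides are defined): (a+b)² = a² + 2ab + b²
Claim: (a+b)² = a² + 2ab + b².
Reasoning: Expand: (a+b)² = (a+b)(a+b) = a·a + a·b + b·a + b·b = a² + 2ab + b².
So the two sides agree for all real values of a and b for which both sides are defined.

Conclusion: Yes, this is an identity.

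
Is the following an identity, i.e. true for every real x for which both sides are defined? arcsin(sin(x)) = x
No, this is NOT an identity.

Claim: arcsin(sin(x)) = x.
Test a specific point where both sides are defined: x = 3π/4.
LHS = arcsin(sin(x)) ≈ 0.7854
RHS = x ≈ 2.3562
Since 0.7854 ≠ 2.3562, the equation fails at this point, so it cannot hold for every real x for which both sides are defined.
arcsin only returns values in [-π/2, π/2], so arcsin(sin(x)) = x holds only for x in that interval, not for all real x.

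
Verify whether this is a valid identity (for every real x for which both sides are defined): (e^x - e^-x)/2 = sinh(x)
Yes, this is an identity.

Claim: (e^x - e^-x)/2 = sinh(x).
Reasoning: This is exactly the definition of the hyperbolic sine: sinh(x) := (e^x - e^-x)/2.
So the two sides agree for every real x for which both sides are defined.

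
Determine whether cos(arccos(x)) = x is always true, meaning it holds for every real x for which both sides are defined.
Yes, this is an identity.

Claim: cos(arccos(x)) = x.
Reasoning: For -1 ≤ x ≤ 1 (where arccos is defined), arccos(x) is by definition an angle whose cosine equals x. Taking the cosine of that angle returns x. (Note the other order, arccos(cos x) = x, is NOT an identity.)
So the two sides agree for every real x for which both sides are defined.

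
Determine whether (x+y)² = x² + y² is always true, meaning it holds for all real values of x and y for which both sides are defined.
Claim: (x+y)² = x² + y².
Test a specific point where both sides are defined: x = -2, y = 5.
LHS = (x+y)² ≈ 9.0000
RHS = x² + y² ≈ 29.0000
Since 9.0000 ≠ 29.0000, the equation fails at this point, so it cannot hold for all real values of x and y for which both sides are defined.
The correct expansion is (x+y)² = x² + 2xy + y²; the cross term 2xy is missing.

Conclusion: No, this is NOT an identity.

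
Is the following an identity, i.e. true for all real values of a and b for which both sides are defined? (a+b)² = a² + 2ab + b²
Yes, this is an identity.

Claim: (a+b)² = a² + 2ab + b².
Reasoning: Expand: (a+b)² = (a+b)(a+b) = a·a + a·b + b·a + b·b = a² + 2ab + b².
So the two sides agree for all real values of a and b for which both sides are defined.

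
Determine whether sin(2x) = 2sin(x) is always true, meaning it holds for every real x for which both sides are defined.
Claim: sin(2x) = 2sin(x).
Test a specific point where both sides are defined: x = -π/4.
LHS = sin(2x) ≈ -1.0000
RHS = 2sin(x) ≈ -1.4142
Since -1.0000 ≠ -1.4142, the equation fails at this point, so it cannot hold for every real x for which both sides are defined.
The correct double-angle formula is sin(2x) = 2sin(x)cos(x).

Conclusion: No, this is NOT an identity.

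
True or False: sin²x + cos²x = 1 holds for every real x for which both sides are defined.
True.

Claim: sin²x + cos²x = 1.
Reasoning: The point (cos x, sin x) lies on the unit circle X² + Y² = 1, so cos²x + sin²x = 1 for every real x.
So the two sides agree for every real x for which both sides are defined.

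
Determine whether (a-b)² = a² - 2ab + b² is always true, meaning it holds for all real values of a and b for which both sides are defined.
Yes, this is an identity.

Claim: (a-b)² = a² - 2ab + b².
Reasoning: Expand: (a-b)² = (a-b)(a-b) = a·a - a·b - b·a + b·b = a² - 2ab + b².
So the two sides agree for all real values of a and b for which both sides are defined.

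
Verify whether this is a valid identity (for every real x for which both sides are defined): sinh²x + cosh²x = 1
No, this is NOT an identity.

Claim: sinh²x + cosh²x = 1.
Test a specific point where both sides are defined: x = 1.
LHS = sinh²x + cosh²x ≈ 3.7622
RHS = 1 ≈ 1.0000
Since 3.7622 ≠ 1.0000, the equation fails at this point, so it cannot hold for every real x for which both sides are defined.
The correct hyperbolic identity is cosh²x - sinh²x = 1 (a difference); the sum sinh²x + cosh²x equals cosh(2x).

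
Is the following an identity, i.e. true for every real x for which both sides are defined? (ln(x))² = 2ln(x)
Claim: (ln(x))² = 2ln(x).
Test a specific point where both sides are defined: x = 4.
LHS = (ln(x))² ≈ 1.9218
RHS = 2ln(x) ≈ 2.7726
Since 1.9218 ≠ 2.7726, the equation fails at this point, so it cannot hold for every real x for which both sides are defined.
2ln(x) equals ln(x²), which is not the same as (ln x)².

Conclusion: No, this is NOT an identity.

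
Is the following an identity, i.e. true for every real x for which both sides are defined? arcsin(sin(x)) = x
No, this is NOT an identity.

Claim: arcsin(sin(x)) = x.
Test a specific point where both sides are defined: x = 3π/4.
LHS = arcsin(sin(x)) ≈ 0.7854
RHS = x ≈ 2.3562
Since 0.7854 ≠ 2.3562, the equation fails at this point, so it cannot hold for every real x for which both sides are defined.
arcsin only returns values in [-π/2, π/2], so arcsin(sin(x)) = x holds only for x in that interval, not for all real x.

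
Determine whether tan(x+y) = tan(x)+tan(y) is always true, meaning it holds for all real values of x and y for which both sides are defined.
Claim: tan(x+y) = tan(x)+tan(y).
Test a specific point where both sides are defined: x = -π/6, y = 3π/4.
LHS = tan(x+y) ≈ -3.7321
RHS = tan(x)+tan(y) ≈ -1.5774
Since -3.7321 ≠ -1.5774, the equation fails at this point, so it cannot hold for all real values of x and y for which both sides are defined.
The correct formula is tan(x+y) = (tan(x) + tan(y))/(1 - tan(x)tan(y)).

Conclusion: No, this is NOT an identity.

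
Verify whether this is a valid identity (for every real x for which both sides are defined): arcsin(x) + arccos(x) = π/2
Yes, this is an identity.

Claim: arcsin(x) + arccos(x) = π/2.
Reasoning: Both sides are defined for -1 ≤ x ≤ 1. Let θ = arcsin(x), so sin θ = x and θ ∈ [-π/2, π/2]. Then cos(π/2 - θ) = sin θ = x and π/2 - θ ∈ [0, π], which is exactly the range of arccos, so arccos(x) = π/2 - θ. Adding: arcsin(x) + arccos(x) = θ + (π/2 - θ) = π/2.
So the two sides agree for every real x for which both sides are defined.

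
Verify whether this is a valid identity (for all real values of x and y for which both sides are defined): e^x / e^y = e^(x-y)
Yes, this is an identity.

Claim: e^x / e^y = e^(x-y).
Reasoning: 1/e^y = e^(-y), so e^x / e^y = e^x · e^(-y) = e^(x + (-y)) = e^(x-y) by the product rule for exponents.
So the two sides agree for all real values of x and y for which both sides are defined.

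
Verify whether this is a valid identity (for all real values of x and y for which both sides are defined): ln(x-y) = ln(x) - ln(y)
Claim: ln(x-y) = ln(x) - ln(y).
Test a specific point where both sides are defined: x = 3/2, y = 1.
LHS = ln(x-y) ≈ -0.6931
RHS = ln(x) - ln(y) ≈ 0.4055
Since -0.6931 ≠ 0.4055, the equation fails at this point, so it cannot hold for all real values of x and y for which both sides are defined.
ln(x) - ln(y) = ln(x/y), not ln(x-y).

Conclusion: No, this is NOT an identity.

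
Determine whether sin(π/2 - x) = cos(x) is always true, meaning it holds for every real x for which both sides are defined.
Yes, this is an identity.

Claim: sin(π/2 - x) = cos(x).
Reasoning: Use sin(u - v) = sin(u)cos(v) - cos(u)sin(v) with u = π/2, v = x: sin(π/2)cos(x) - cos(π/2)sin(x) = 1·cos(x) - 0·sin(x) = cos(x).
So the two sides agree for every real x for which both sides are defined.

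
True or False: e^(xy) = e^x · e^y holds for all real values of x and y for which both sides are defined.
Claim: e^(xy) = e^x · e^y.
Test a specific point where both sides are defined: x = -3, y = 3/2.
LHS = e^(xy) ≈ 0.0111
RHS = e^x · e^y ≈ 0.2231
Since 0.0111 ≠ 0.2231, the equation fails at this point, so it cannot hold for all real values of x and y for which both sides are defined.
e^x · e^y = e^(x+y), not e^(xy).

Conclusion: False.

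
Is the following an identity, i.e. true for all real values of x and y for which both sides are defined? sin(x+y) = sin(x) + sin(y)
Claim: sin(x+y) = sin(x) + sin(y).
Test a specific point where both sides are defined: x = -π/4, y = 3π/4.
LHS = sin(x+y) ≈ 1.0000
RHS = sin(x) + sin(y) ≈ 0.0000
Since 1.0000 ≠ 0.0000, the equation fails at this point, so it cannot hold for all real values of x and y for which both sides are defined.
The correct expansion is sin(x+y) = sin(x)cos(y) + cos(x)sin(y); sine is not additive.

Conclusion: No, this is NOT an identity.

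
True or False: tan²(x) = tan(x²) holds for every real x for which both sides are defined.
False.

Claim: tan²(x) = tan(x²).
Test a specific point where both sides are defined: x = -π/4.
LHS = tan²(x) ≈ 1.0000
RHS = tan(x²) ≈ 0.7092
Since 1.0000 ≠ 0.7092, the equation fails at this point, so it cannot hold for every real x for which both sides are defined.
tan²(x) means (tan x)², squaring the output; tan(x²) squares the input. These are different functions.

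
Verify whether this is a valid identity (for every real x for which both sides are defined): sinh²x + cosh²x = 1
Claim: sinh²x + cosh²x = 1.
Test a specific point where both sides are defined: x = -3.
LHS = sinh²x + cosh²x ≈ 201.7156
RHS = 1 ≈ 1.0000
Since 201.7156 ≠ 1.0000, the equation fails at this point, so it cannot hold for every real x for which both sides are defined.
The correct hyperbolic identity is cosh²x - sinh²x = 1 (a difference); the sum sinh²x + cosh²x equals cosh(2x).

Conclusion: No, this is NOT an identity.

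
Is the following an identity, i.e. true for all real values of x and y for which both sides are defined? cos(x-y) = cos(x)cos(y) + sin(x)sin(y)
Yes, this is an identity.

Claim: cos(x-y) = cos(x)cos(y) + sin(x)sin(y).
Reasoning: Replace y by -y in cos(x+y) = cos(x)cos(y) - sin(x)sin(y) and use cos(-y) = cos(y), sin(-y) = -sin(y): cos(x-y) = cos(x)cos(y) + sin(x)sin(y).
So the two sides agree for all real values of x and y for which both sides are defined.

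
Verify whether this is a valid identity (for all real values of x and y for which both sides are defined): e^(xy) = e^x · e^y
Claim: e^(xy) = e^x · e^y.
Test a specific point where both sides are defined: x = 1, y = -3.
LHS = e^(xy) ≈ 0.0498
RHS = e^x · e^y ≈ 0.1353
Since 0.0498 ≠ 0.1353, the equation fails at this point, so it cannot hold for all real values of x and y for which both sides are defined.
e^x · e^y = e^(x+y), not e^(xy).

Conclusion: No, this is NOT an identity.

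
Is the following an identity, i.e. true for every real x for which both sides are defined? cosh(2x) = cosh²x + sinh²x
Claim: cosh(2x) = cosh²x + sinh²x.
Reasoning: cosh²x = (e^(2x) + 2 + e^(-2x))/4 and sinh²x = (e^(2x) - 2 + e^(-2x))/4. Adding gives (2e^(2x) + 2e^(-2x))/4 = (e^(2x) + e^(-2x))/2 = cosh(2x).
So the two sides agree for every real x for which both sides are defined.

Conclusion: Yes, this is an identity.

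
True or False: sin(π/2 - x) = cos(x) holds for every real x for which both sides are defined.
True.

Claim: sin(π/2 - x) = cos(x).
Reasoning: Use sin(u - v) = sin(u)cos(v) - cos(u)sin(v) with u = π/2, v = x: sin(π/2)cos(x) - cos(π/2)sin(x) = 1·cos(x) - 0·sin(x) = cos(x).
So the two sides agree for every real x for which both sides are defined.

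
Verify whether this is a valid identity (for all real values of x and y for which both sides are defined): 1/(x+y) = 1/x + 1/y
Claim: 1/(x+y) = 1/x + 1/y.
Test a specific point where both sides are defined: x = 4, y = 1/2.
LHS = 1/(x+y) ≈ 0.2222
RHS = 1/x + 1/y ≈ 2.2500
Since 0.2222 ≠ 2.2500, the equation fails at this point, so it cannot hold for all real values of x and y for which both sides are defined.
1/x + 1/y = (x+y)/(xy), which is not 1/(x+y).

Conclusion: No, this is NOT an identity.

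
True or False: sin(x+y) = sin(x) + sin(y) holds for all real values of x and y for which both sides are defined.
Claim: sin(x+y) = sin(x) + sin(y).
Test a specific point where both sides are defined: x = -π/6, y = π.
LHS = sin(x+y) ≈ 0.5000
RHS = sin(x) + sin(y) ≈ -0.5000
Since 0.5000 ≠ -0.5000, the equation fails at this point, so it cannot hold for all real values of x and y for which both sides are defined.
The correct expansion is sin(x+y) = sin(x)cos(y) + cos(x)sin(y); sine is not additive.

Conclusion: False.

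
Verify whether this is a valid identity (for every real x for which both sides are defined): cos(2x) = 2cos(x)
No, this is NOT an identity.

Claim: cos(2x) = 2cos(x).
Test a specific point where both sides are defined: x = π/6.
LHS = cos(2x) ≈ 0.5000
RHS = 2cos(x) ≈ 1.7321
Since 0.5000 ≠ 1.7321, the equation fails at this point, so it cannot hold for every real x for which both sides are defined.
The correct double-angle formula is cos(2x) = cos²x - sin²x.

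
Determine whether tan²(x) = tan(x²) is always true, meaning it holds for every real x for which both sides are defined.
Claim: tan²(x) = tan(x²).
Test a specific point where both sides are defined: x = 3π/4.
LHS = tan²(x) ≈ 1.0000
RHS = tan(x²) ≈ -0.8977
Since 1.0000 ≠ -0.8977, the equation fails at this point, so it cannot hold for every real x for which both sides are defined.
tan²(x) means (tan x)², squaring the output; tan(x²) squares the input. These are different functions.

Conclusion: No, this is NOT an identity.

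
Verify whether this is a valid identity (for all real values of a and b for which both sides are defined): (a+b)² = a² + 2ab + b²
Yes, this is an identity.

Claim: (a+b)² = a² + 2ab + b².
Reasoning: Expand: (a+b)² = (a+b)(a+b) = a·a + a·b + b·a + b·b = a² + 2ab + b².
So the two sides agree for all real values of a and b for which both sides are defined.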